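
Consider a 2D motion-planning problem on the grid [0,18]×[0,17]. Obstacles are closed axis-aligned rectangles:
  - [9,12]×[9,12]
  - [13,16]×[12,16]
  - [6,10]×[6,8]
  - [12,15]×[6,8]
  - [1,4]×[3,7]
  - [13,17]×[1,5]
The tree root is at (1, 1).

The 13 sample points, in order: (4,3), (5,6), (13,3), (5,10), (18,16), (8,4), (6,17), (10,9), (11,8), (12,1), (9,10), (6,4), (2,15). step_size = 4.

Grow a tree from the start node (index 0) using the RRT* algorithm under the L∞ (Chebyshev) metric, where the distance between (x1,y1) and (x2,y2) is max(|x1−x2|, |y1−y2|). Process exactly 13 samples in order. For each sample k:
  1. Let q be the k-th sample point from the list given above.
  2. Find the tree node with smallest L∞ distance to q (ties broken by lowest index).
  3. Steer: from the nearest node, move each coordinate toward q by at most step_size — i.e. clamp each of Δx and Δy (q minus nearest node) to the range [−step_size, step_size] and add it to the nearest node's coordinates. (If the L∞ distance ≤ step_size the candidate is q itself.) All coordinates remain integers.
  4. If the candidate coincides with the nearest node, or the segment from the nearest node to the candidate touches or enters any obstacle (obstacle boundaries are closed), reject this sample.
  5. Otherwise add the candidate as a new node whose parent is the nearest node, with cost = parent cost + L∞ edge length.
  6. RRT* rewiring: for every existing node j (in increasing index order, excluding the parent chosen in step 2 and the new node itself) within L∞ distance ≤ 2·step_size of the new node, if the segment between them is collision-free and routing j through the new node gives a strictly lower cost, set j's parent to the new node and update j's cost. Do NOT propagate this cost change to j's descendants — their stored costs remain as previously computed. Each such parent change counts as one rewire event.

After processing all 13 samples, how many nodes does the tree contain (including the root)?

1. q=(4,3) nearest=0 d=3 new=(4,3) → blocked by [1,4]×[3,7], reject
2. q=(5,6) nearest=0 d=5 new=(5,5) → blocked by [1,4]×[3,7], reject
3. q=(13,3) nearest=0 d=12 new=(5,3) → add node 1 parent=0 cost=4
4. q=(5,10) nearest=1 d=7 new=(5,7) → add node 2 parent=1 cost=8
5. q=(18,16) nearest=1 d=13 new=(9,7) → blocked by [6,10]×[6,8], reject
6. q=(8,4) nearest=1 d=3 new=(8,4) → add node 3 parent=1 cost=7
7. q=(6,17) nearest=2 d=10 new=(6,11) → add node 4 parent=2 cost=12
8. q=(10,9) nearest=4 d=4 new=(10,9) → blocked by [9,12]×[9,12], reject
9. q=(11,8) nearest=3 d=4 new=(11,8) → blocked by [6,10]×[6,8], reject
10. q=(12,1) nearest=3 d=4 new=(12,1) → add node 5 parent=3 cost=11
11. q=(9,10) nearest=4 d=3 new=(9,10) → blocked by [9,12]×[9,12], reject
12. q=(6,4) nearest=1 d=1 new=(6,4) → add node 6 parent=1 cost=5
13. q=(2,15) nearest=4 d=4 new=(2,15) → add node 7 parent=4 cost=16

Node count: 8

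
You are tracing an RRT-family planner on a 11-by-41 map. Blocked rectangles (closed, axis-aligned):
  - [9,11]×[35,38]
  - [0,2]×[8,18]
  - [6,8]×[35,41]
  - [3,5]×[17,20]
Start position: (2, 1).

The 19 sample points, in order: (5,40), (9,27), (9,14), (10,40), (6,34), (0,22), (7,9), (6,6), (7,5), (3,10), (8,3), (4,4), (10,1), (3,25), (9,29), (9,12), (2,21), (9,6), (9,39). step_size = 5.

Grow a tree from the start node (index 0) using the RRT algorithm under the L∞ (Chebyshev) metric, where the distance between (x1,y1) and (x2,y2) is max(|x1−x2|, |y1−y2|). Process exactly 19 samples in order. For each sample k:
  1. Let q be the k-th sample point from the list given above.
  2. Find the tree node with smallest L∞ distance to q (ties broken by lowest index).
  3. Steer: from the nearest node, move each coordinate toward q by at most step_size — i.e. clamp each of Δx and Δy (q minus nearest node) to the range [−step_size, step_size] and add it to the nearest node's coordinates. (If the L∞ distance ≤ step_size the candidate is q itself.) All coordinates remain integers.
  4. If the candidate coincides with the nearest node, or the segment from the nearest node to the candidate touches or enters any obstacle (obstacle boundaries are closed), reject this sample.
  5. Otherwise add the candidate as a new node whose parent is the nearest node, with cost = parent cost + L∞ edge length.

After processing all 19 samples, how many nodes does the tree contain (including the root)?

1. q=(5,40) nearest=0 d=39 new=(5,6) → add node 1 parent=0 cost=5
2. q=(9,27) nearest=1 d=21 new=(9,11) → add node 2 parent=1 cost=10
3. q=(9,14) nearest=2 d=3 new=(9,14) → add node 3 parent=2 cost=13
4. q=(10,40) nearest=3 d=26 new=(10,19) → add node 4 parent=3 cost=18
5. q=(6,34) nearest=4 d=15 new=(6,24) → add node 5 parent=4 cost=23
6. q=(0,22) nearest=5 d=6 new=(1,22) → add node 6 parent=5 cost=28
7. q=(7,9) nearest=2 d=2 new=(7,9) → add node 7 parent=2 cost=12
8. q=(6,6) nearest=1 d=1 new=(6,6) → add node 8 parent=1 cost=6
9. q=(7,5) nearest=8 d=1 new=(7,5) → add node 9 parent=8 cost=7
10. q=(3,10) nearest=1 d=4 new=(3,10) → add node 10 parent=1 cost=9
11. q=(8,3) nearest=9 d=2 new=(8,3) → add node 11 parent=9 cost=9
12. q=(4,4) nearest=1 d=2 new=(4,4) → add node 12 parent=1 cost=7
13. q=(10,1) nearest=11 d=2 new=(10,1) → add node 13 parent=11 cost=11
14. q=(3,25) nearest=5 d=3 new=(3,25) → add node 14 parent=5 cost=26
15. q=(9,29) nearest=5 d=5 new=(9,29) → add node 15 parent=5 cost=28
16. q=(9,12) nearest=2 d=1 new=(9,12) → add node 16 parent=2 cost=11
17. q=(2,21) nearest=6 d=1 new=(2,21) → add node 17 parent=6 cost=29
18. q=(9,6) nearest=9 d=2 new=(9,6) → add node 18 parent=9 cost=9
19. q=(9,39) nearest=15 d=10 new=(9,34) → add node 19 parent=15 cost=33

Node count: 20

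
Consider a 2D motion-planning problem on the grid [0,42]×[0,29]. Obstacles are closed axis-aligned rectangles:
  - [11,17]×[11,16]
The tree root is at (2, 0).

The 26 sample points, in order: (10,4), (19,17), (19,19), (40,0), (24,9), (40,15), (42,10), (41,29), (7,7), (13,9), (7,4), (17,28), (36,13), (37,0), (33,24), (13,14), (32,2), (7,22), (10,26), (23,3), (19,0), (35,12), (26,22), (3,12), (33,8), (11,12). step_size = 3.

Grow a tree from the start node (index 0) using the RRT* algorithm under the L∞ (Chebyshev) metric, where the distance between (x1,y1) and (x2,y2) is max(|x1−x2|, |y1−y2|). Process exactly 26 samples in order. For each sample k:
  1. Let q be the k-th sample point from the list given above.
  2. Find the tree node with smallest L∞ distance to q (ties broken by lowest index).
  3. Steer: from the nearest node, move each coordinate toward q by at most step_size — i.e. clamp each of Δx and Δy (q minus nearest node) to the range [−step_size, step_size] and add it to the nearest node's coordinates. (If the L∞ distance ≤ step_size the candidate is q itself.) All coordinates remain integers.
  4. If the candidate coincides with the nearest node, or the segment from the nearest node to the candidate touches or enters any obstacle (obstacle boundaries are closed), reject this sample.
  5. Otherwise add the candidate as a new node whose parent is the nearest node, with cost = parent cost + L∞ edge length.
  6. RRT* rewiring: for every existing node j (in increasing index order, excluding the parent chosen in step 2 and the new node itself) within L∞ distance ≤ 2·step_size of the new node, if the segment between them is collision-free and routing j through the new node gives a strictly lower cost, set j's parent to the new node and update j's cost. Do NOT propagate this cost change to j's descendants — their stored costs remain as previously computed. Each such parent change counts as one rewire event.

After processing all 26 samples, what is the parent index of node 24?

1. q=(10,4) nearest=0 d=8 new=(5,3) → add node 1 parent=0 cost=3
2. q=(19,17) nearest=1 d=14 new=(8,6) → add node 2 parent=1 cost=6
3. q=(19,19) nearest=2 d=13 new=(11,9) → add node 3 parent=2 cost=9
4. q=(40,0) nearest=3 d=29 new=(14,6) → add node 4 parent=3 cost=12
5. q=(24,9) nearest=4 d=10 new=(17,9) → add node 5 parent=4 cost=15
6. q=(40,15) nearest=5 d=23 new=(20,12) → add node 6 parent=5 cost=18
7. q=(42,10) nearest=6 d=22 new=(23,10) → add node 7 parent=6 cost=21
8. q=(41,29) nearest=7 d=19 new=(26,13) → add node 8 parent=7 cost=24
9. q=(7,7) nearest=2 d=1 new=(7,7) → add node 9 parent=2 cost=7
10. q=(13,9) nearest=3 d=2 new=(13,9) → add node 10 parent=3 cost=11
11. q=(7,4) nearest=1 d=2 new=(7,4) → add node 11 parent=1 cost=5
12. q=(17,28) nearest=8 d=15 new=(23,16) → add node 12 parent=8 cost=27
13. q=(36,13) nearest=8 d=10 new=(29,13) → add node 13 parent=8 cost=27
14. q=(37,0) nearest=8 d=13 new=(29,10) → add node 14 parent=8 cost=27
15. q=(33,24) nearest=12 d=10 new=(26,19) → add node 15 parent=12 cost=30
16. q=(13,14) nearest=3 d=5 new=(13,12) → blocked by [11,17]×[11,16], reject
17. q=(32,2) nearest=14 d=8 new=(32,7) → add node 16 parent=14 cost=30
18. q=(7,22) nearest=3 d=13 new=(8,12) → add node 17 parent=3 cost=12
19. q=(10,26) nearest=12 d=13 new=(20,19) → add node 18 parent=12 cost=30
20. q=(23,3) nearest=5 d=6 new=(20,6) → add node 19 parent=5 cost=18
21. q=(19,0) nearest=4 d=6 new=(17,3) → add node 20 parent=4 cost=15
22. q=(35,12) nearest=16 d=5 new=(35,10) → add node 21 parent=16 cost=33
23. q=(26,22) nearest=15 d=3 new=(26,22) → add node 22 parent=15 cost=33
24. q=(3,12) nearest=9 d=5 new=(4,10) → add node 23 parent=9 cost=10
25. q=(33,8) nearest=16 d=1 new=(33,8) → add node 24 parent=16 cost=31
26. q=(11,12) nearest=3 d=3 new=(11,12) → blocked by [11,17]×[11,16], reject

Parent of node 24: 16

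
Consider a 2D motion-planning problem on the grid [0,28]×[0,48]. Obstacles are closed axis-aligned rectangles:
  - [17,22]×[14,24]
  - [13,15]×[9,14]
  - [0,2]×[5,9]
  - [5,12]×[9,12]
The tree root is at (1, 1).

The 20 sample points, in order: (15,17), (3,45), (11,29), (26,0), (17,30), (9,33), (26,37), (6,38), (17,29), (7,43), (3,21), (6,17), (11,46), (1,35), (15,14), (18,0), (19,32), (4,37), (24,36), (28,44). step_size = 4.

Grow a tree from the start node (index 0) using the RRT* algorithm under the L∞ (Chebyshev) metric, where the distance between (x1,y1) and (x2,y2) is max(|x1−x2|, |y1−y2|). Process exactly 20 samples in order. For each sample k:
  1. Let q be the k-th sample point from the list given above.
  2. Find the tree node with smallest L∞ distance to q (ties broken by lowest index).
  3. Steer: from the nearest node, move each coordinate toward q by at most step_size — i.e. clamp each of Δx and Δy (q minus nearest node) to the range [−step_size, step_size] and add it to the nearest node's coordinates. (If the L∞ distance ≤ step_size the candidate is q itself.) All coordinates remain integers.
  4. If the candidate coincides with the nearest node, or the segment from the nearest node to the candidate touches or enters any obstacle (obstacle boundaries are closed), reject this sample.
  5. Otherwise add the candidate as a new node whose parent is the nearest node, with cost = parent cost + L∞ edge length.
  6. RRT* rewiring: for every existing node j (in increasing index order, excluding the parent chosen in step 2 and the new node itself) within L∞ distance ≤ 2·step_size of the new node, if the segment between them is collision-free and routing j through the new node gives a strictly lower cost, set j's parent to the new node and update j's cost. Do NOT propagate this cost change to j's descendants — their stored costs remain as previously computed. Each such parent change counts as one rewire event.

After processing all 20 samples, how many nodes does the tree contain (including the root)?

1. q=(15,17) nearest=0 d=16 new=(5,5) → add node 1 parent=0 cost=4
2. q=(3,45) nearest=1 d=40 new=(3,9) → add node 2 parent=1 cost=8
3. q=(11,29) nearest=2 d=20 new=(7,13) → blocked by [5,12]×[9,12], reject
4. q=(26,0) nearest=1 d=21 new=(9,1) → add node 3 parent=1 cost=8
5. q=(17,30) nearest=2 d=21 new=(7,13) → blocked by [5,12]×[9,12], reject
6. q=(9,33) nearest=2 d=24 new=(7,13) → blocked by [5,12]×[9,12], reject
7. q=(26,37) nearest=2 d=28 new=(7,13) → blocked by [5,12]×[9,12], reject
8. q=(6,38) nearest=2 d=29 new=(6,13) → blocked by [5,12]×[9,12], reject
9. q=(17,29) nearest=2 d=20 new=(7,13) → blocked by [5,12]×[9,12], reject
10. q=(7,43) nearest=2 d=34 new=(7,13) → blocked by [5,12]×[9,12], reject
11. q=(3,21) nearest=2 d=12 new=(3,13) → add node 4 parent=2 cost=12
12. q=(6,17) nearest=4 d=4 new=(6,17) → add node 5 parent=4 cost=16
13. q=(11,46) nearest=5 d=29 new=(10,21) → add node 6 parent=5 cost=20
14. q=(1,35) nearest=6 d=14 new=(6,25) → add node 7 parent=6 cost=24
15. q=(15,14) nearest=6 d=7 new=(14,17) → add node 8 parent=6 cost=24
16. q=(18,0) nearest=3 d=9 new=(13,0) → add node 9 parent=3 cost=12
17. q=(19,32) nearest=6 d=11 new=(14,25) → add node 10 parent=6 cost=24
18. q=(4,37) nearest=7 d=12 new=(4,29) → add node 11 parent=7 cost=28
19. q=(24,36) nearest=10 d=11 new=(18,29) → add node 12 parent=10 cost=28
20. q=(28,44) nearest=12 d=15 new=(22,33) → add node 13 parent=12 cost=32

Node count: 14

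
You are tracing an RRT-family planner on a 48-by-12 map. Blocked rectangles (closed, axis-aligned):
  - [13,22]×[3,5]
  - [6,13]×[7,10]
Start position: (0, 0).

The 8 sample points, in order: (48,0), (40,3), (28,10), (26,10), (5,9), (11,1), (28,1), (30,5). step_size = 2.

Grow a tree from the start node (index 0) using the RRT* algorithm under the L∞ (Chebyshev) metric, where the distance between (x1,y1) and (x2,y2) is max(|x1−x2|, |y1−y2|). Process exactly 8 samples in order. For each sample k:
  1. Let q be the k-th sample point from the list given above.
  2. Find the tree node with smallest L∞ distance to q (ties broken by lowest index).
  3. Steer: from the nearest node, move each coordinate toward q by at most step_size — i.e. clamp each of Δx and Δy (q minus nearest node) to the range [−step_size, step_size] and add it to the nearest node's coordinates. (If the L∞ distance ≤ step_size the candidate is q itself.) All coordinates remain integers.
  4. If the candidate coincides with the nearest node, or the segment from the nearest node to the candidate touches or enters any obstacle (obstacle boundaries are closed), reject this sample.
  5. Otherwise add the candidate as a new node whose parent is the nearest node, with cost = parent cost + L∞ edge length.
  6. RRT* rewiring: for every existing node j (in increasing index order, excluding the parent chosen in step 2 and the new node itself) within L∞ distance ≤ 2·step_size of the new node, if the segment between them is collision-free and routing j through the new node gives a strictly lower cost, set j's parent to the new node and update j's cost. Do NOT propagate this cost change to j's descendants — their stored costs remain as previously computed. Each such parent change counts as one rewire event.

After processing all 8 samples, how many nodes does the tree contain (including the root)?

Node count: 8

1. q=(48,0) nearest=0 d=48 new=(2,0) → add node 1 parent=0 cost=2
2. q=(40,3) nearest=1 d=38 new=(4,2) → add node 2 parent=1 cost=4
3. q=(28,10) nearest=2 d=24 new=(6,4) → add node 3 parent=2 cost=6
4. q=(26,10) nearest=3 d=20 new=(8,6) → add node 4 parent=3 cost=8
5. q=(5,9) nearest=4 d=3 new=(6,8) → blocked by [6,13]×[7,10], reject
6. q=(11,1) nearest=3 d=5 new=(8,2) → add node 5 parent=3 cost=8
7. q=(28,1) nearest=4 d=20 new=(10,4) → add node 6 parent=4 cost=10
8. q=(30,5) nearest=6 d=20 new=(12,5) → add node 7 parent=6 cost=12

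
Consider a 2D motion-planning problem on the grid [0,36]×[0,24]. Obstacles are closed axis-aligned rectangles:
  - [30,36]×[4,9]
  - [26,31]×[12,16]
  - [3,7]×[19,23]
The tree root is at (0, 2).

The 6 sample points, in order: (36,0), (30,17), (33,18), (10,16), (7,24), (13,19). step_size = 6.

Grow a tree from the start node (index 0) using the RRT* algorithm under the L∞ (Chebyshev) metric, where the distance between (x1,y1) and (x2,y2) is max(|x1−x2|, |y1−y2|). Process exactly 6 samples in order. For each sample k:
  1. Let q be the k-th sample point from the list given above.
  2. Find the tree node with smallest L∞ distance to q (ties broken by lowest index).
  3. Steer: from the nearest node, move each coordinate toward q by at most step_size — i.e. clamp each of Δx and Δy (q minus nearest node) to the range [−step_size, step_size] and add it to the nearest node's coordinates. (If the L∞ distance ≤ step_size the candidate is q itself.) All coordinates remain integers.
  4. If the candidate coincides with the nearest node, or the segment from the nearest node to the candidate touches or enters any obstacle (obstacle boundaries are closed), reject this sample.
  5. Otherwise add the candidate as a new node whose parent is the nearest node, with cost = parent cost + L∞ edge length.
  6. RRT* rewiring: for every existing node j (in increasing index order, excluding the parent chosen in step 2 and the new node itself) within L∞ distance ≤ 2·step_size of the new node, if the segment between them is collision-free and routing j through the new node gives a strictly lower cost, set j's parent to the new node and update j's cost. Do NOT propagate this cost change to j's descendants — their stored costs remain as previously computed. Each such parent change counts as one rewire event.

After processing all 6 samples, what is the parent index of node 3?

Parent of node 3: 2

1. q=(36,0) nearest=0 d=36 new=(6,0) → add node 1 parent=0 cost=6
2. q=(30,17) nearest=1 d=24 new=(12,6) → add node 2 parent=1 cost=12
3. q=(33,18) nearest=2 d=21 new=(18,12) → add node 3 parent=2 cost=18
4. q=(10,16) nearest=3 d=8 new=(12,16) → add node 4 parent=3 cost=24
5. q=(7,24) nearest=4 d=8 new=(7,22) → blocked by [3,7]×[19,23], reject
6. q=(13,19) nearest=4 d=3 new=(13,19) → add node 5 parent=4 cost=27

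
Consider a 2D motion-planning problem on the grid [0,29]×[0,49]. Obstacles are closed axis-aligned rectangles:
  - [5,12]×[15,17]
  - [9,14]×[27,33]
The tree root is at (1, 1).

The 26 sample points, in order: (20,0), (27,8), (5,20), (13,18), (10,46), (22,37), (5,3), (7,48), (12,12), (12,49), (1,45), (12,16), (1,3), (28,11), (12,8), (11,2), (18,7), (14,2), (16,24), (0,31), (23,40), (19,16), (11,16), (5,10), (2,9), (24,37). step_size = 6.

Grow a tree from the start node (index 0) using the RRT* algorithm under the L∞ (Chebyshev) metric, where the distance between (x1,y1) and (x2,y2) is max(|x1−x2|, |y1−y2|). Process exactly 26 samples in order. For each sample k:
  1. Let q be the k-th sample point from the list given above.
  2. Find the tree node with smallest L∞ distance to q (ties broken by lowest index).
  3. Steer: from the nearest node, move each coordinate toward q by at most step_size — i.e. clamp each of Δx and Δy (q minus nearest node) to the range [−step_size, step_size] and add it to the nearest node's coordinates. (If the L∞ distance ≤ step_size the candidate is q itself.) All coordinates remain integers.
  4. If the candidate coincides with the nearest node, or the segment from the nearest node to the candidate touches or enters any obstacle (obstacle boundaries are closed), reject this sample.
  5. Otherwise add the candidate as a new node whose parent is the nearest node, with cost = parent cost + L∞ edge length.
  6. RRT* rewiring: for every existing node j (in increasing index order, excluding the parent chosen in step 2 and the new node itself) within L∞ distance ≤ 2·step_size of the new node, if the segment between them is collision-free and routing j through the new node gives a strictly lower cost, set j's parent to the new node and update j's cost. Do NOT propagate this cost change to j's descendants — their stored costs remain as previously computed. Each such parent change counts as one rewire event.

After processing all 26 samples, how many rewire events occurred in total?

Rewire events: 5

1. q=(20,0) nearest=0 d=19 new=(7,0) → add node 1 parent=0 cost=6
2. q=(27,8) nearest=1 d=20 new=(13,6) → add node 2 parent=1 cost=12
3. q=(5,20) nearest=2 d=14 new=(7,12) → add node 3 parent=2 cost=18
4. q=(13,18) nearest=3 d=6 new=(13,18) → blocked by [5,12]×[15,17], reject
5. q=(10,46) nearest=3 d=34 new=(10,18) → blocked by [5,12]×[15,17], reject
6. q=(22,37) nearest=3 d=25 new=(13,18) → blocked by [5,12]×[15,17], reject
7. q=(5,3) nearest=1 d=3 new=(5,3) → add node 4 parent=1 cost=9
8. q=(7,48) nearest=3 d=36 new=(7,18) → blocked by [5,12]×[15,17], reject
9. q=(12,12) nearest=3 d=5 new=(12,12) → add node 5 parent=3 cost=23
10. q=(12,49) nearest=3 d=37 new=(12,18) → blocked by [5,12]×[15,17], reject
11. q=(1,45) nearest=3 d=33 new=(1,18) → add node 6 parent=3 cost=24
12. q=(12,16) nearest=5 d=4 new=(12,16) → blocked by [5,12]×[15,17], reject
13. q=(1,3) nearest=0 d=2 new=(1,3) → add node 7 parent=0 cost=2; rewire 3→7 (11<18); rewire 4→7 (6<9); rewire 5→7 (13<23)
14. q=(28,11) nearest=2 d=15 new=(19,11) → add node 8 parent=2 cost=18
15. q=(12,8) nearest=2 d=2 new=(12,8) → add node 9 parent=2 cost=14
16. q=(11,2) nearest=1 d=4 new=(11,2) → add node 10 parent=1 cost=10
17. q=(18,7) nearest=8 d=4 new=(18,7) → add node 11 parent=8 cost=22
18. q=(14,2) nearest=10 d=3 new=(14,2) → add node 12 parent=10 cost=13; rewire 11→12 (18<22)
19. q=(16,24) nearest=3 d=12 new=(13,18) → blocked by [5,12]×[15,17], reject
20. q=(0,31) nearest=6 d=13 new=(0,24) → add node 13 parent=6 cost=30
21. q=(23,40) nearest=6 d=22 new=(7,24) → add node 14 parent=6 cost=30
22. q=(19,16) nearest=8 d=5 new=(19,16) → add node 15 parent=8 cost=23
23. q=(11,16) nearest=3 d=4 new=(11,16) → blocked by [5,12]×[15,17], reject
24. q=(5,10) nearest=3 d=2 new=(5,10) → add node 16 parent=3 cost=13; rewire 6→16 (21<24)
25. q=(2,9) nearest=16 d=3 new=(2,9) → add node 17 parent=16 cost=16
26. q=(24,37) nearest=14 d=17 new=(13,30) → blocked by [9,14]×[27,33], reject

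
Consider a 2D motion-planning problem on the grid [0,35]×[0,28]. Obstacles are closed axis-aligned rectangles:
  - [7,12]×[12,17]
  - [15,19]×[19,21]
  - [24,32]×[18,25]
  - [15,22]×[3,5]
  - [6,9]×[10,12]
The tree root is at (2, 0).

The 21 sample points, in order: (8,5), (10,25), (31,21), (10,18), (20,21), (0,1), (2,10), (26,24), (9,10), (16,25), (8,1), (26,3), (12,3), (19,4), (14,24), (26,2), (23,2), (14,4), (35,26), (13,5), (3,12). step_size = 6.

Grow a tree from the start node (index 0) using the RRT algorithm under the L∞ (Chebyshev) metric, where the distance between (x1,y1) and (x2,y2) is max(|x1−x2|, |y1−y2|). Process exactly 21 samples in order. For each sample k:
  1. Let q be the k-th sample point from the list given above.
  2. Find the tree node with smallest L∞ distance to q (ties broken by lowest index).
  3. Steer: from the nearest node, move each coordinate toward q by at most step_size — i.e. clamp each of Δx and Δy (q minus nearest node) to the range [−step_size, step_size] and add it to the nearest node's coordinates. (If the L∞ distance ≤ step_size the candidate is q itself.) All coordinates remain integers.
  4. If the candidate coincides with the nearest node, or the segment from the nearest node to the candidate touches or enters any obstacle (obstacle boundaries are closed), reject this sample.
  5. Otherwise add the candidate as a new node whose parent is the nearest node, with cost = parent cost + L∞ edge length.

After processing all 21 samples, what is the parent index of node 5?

Parent of node 5: 1

1. q=(8,5) nearest=0 d=6 new=(8,5) → add node 1 parent=0 cost=6
2. q=(10,25) nearest=1 d=20 new=(10,11) → add node 2 parent=1 cost=12
3. q=(31,21) nearest=2 d=21 new=(16,17) → blocked by [7,12]×[12,17], reject
4. q=(10,18) nearest=2 d=7 new=(10,17) → blocked by [7,12]×[12,17], reject
5. q=(20,21) nearest=2 d=10 new=(16,17) → blocked by [7,12]×[12,17], reject
6. q=(0,1) nearest=0 d=2 new=(0,1) → add node 3 parent=0 cost=2
7. q=(2,10) nearest=1 d=6 new=(2,10) → add node 4 parent=1 cost=12
8. q=(26,24) nearest=2 d=16 new=(16,17) → blocked by [7,12]×[12,17], reject
9. q=(9,10) nearest=2 d=1 new=(9,10) → blocked by [6,9]×[10,12], reject
10. q=(16,25) nearest=2 d=14 new=(16,17) → blocked by [7,12]×[12,17], reject
11. q=(8,1) nearest=1 d=4 new=(8,1) → add node 5 parent=1 cost=10
12. q=(26,3) nearest=2 d=16 new=(16,5) → blocked by [15,22]×[3,5], reject
13. q=(12,3) nearest=1 d=4 new=(12,3) → add node 6 parent=1 cost=10
14. q=(19,4) nearest=6 d=7 new=(18,4) → blocked by [15,22]×[3,5], reject
15. q=(14,24) nearest=2 d=13 new=(14,17) → blocked by [7,12]×[12,17], reject
16. q=(26,2) nearest=6 d=14 new=(18,2) → add node 7 parent=6 cost=16
17. q=(23,2) nearest=7 d=5 new=(23,2) → add node 8 parent=7 cost=21
18. q=(14,4) nearest=6 d=2 new=(14,4) → add node 9 parent=6 cost=12
19. q=(35,26) nearest=9 d=22 new=(20,10) → blocked by [15,22]×[3,5], reject
20. q=(13,5) nearest=9 d=1 new=(13,5) → add node 10 parent=9 cost=13
21. q=(3,12) nearest=4 d=2 new=(3,12) → add node 11 parent=4 cost=14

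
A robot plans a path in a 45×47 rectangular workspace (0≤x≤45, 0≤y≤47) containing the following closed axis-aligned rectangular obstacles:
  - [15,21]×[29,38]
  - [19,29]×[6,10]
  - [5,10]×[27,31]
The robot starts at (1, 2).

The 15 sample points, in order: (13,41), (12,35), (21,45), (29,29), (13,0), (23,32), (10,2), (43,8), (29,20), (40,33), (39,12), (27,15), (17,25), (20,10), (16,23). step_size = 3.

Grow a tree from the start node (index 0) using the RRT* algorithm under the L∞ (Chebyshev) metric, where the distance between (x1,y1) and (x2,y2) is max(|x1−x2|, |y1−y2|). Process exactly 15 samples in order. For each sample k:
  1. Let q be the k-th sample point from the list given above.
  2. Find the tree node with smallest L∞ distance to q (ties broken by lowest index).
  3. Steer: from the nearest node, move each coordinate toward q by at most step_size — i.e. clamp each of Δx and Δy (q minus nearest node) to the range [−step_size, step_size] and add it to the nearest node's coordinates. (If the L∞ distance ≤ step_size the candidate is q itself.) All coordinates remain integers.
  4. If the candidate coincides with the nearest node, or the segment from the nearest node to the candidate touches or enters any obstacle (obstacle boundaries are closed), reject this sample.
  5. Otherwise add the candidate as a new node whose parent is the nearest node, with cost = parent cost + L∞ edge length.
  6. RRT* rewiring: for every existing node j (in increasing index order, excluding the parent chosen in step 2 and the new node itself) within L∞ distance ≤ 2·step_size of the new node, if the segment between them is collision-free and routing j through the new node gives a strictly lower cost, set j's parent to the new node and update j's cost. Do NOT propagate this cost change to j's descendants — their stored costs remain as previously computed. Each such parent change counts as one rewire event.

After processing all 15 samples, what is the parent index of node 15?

Parent of node 15: 13

1. q=(13,41) nearest=0 d=39 new=(4,5) → add node 1 parent=0 cost=3
2. q=(12,35) nearest=1 d=30 new=(7,8) → add node 2 parent=1 cost=6
3. q=(21,45) nearest=2 d=37 new=(10,11) → add node 3 parent=2 cost=9
4. q=(29,29) nearest=3 d=19 new=(13,14) → add node 4 parent=3 cost=12
5. q=(13,0) nearest=2 d=8 new=(10,5) → add node 5 parent=2 cost=9
6. q=(23,32) nearest=4 d=18 new=(16,17) → add node 6 parent=4 cost=15
7. q=(10,2) nearest=5 d=3 new=(10,2) → add node 7 parent=5 cost=12
8. q=(43,8) nearest=6 d=27 new=(19,14) → add node 8 parent=6 cost=18
9. q=(29,20) nearest=8 d=10 new=(22,17) → add node 9 parent=8 cost=21
10. q=(40,33) nearest=9 d=18 new=(25,20) → add node 10 parent=9 cost=24
11. q=(39,12) nearest=10 d=14 new=(28,17) → add node 11 parent=10 cost=27
12. q=(27,15) nearest=11 d=2 new=(27,15) → add node 12 parent=11 cost=29
13. q=(17,25) nearest=6 d=8 new=(17,20) → add node 13 parent=6 cost=18
14. q=(20,10) nearest=8 d=4 new=(20,11) → add node 14 parent=8 cost=21
15. q=(16,23) nearest=13 d=3 new=(16,23) → add node 15 parent=13 cost=21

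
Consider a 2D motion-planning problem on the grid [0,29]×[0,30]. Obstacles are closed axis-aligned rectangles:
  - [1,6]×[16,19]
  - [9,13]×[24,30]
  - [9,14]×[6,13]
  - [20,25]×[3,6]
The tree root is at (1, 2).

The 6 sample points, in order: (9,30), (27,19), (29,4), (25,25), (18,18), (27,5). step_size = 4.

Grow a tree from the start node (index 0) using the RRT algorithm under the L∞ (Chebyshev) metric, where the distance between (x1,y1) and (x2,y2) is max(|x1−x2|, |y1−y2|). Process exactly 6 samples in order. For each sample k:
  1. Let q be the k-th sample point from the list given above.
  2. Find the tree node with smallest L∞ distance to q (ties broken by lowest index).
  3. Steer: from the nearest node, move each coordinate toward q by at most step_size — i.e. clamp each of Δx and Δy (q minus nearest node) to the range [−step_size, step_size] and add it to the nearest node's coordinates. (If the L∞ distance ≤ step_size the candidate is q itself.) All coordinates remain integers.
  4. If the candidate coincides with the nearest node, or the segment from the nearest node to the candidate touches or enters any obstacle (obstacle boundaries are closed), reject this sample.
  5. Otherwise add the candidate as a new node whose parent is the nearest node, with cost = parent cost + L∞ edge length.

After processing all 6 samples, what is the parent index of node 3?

1. q=(9,30) nearest=0 d=28 new=(5,6) → add node 1 parent=0 cost=4
2. q=(27,19) nearest=1 d=22 new=(9,10) → blocked by [9,14]×[6,13], reject
3. q=(29,4) nearest=1 d=24 new=(9,4) → add node 2 parent=1 cost=8
4. q=(25,25) nearest=1 d=20 new=(9,10) → blocked by [9,14]×[6,13], reject
5. q=(18,18) nearest=1 d=13 new=(9,10) → blocked by [9,14]×[6,13], reject
6. q=(27,5) nearest=2 d=18 new=(13,5) → add node 3 parent=2 cost=12

Parent of node 3: 2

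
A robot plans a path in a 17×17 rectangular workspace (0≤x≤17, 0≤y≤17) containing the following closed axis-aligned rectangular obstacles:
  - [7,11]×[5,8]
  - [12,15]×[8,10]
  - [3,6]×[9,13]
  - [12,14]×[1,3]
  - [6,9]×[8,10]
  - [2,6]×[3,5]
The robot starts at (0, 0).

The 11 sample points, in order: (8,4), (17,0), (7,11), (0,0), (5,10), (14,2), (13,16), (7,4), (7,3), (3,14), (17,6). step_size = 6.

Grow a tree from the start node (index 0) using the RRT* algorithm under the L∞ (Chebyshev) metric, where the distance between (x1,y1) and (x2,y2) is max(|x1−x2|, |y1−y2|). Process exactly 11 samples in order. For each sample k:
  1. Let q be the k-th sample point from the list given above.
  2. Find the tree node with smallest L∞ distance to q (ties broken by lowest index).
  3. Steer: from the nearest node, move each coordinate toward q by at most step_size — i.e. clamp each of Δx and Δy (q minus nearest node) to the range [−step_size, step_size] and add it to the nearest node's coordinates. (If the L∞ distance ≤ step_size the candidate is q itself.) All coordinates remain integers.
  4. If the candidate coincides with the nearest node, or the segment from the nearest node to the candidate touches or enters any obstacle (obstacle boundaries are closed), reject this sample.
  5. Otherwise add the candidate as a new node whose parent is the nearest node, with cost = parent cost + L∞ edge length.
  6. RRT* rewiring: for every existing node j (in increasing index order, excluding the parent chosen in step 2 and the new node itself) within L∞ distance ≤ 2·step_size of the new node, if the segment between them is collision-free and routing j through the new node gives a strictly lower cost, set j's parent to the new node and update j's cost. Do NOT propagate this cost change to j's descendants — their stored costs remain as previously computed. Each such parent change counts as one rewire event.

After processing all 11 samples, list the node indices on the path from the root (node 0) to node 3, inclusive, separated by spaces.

1. q=(8,4) nearest=0 d=8 new=(6,4) → blocked by [2,6]×[3,5], reject
2. q=(17,0) nearest=0 d=17 new=(6,0) → add node 1 parent=0 cost=6
3. q=(7,11) nearest=0 d=11 new=(6,6) → blocked by [2,6]×[3,5], reject
4. q=(0,0) nearest=0 d=0 → coincident, reject
5. q=(5,10) nearest=0 d=10 new=(5,6) → blocked by [2,6]×[3,5], reject
6. q=(14,2) nearest=1 d=8 new=(12,2) → blocked by [12,14]×[1,3], reject
7. q=(13,16) nearest=0 d=16 new=(6,6) → blocked by [2,6]×[3,5], reject
8. q=(7,4) nearest=1 d=4 new=(7,4) → add node 2 parent=1 cost=10
9. q=(7,3) nearest=2 d=1 new=(7,3) → add node 3 parent=2 cost=11
10. q=(3,14) nearest=2 d=10 new=(3,10) → blocked by [3,6]×[9,13], reject
11. q=(17,6) nearest=2 d=10 new=(13,6) → blocked by [7,11]×[5,8], reject

Path: 0 1 2 3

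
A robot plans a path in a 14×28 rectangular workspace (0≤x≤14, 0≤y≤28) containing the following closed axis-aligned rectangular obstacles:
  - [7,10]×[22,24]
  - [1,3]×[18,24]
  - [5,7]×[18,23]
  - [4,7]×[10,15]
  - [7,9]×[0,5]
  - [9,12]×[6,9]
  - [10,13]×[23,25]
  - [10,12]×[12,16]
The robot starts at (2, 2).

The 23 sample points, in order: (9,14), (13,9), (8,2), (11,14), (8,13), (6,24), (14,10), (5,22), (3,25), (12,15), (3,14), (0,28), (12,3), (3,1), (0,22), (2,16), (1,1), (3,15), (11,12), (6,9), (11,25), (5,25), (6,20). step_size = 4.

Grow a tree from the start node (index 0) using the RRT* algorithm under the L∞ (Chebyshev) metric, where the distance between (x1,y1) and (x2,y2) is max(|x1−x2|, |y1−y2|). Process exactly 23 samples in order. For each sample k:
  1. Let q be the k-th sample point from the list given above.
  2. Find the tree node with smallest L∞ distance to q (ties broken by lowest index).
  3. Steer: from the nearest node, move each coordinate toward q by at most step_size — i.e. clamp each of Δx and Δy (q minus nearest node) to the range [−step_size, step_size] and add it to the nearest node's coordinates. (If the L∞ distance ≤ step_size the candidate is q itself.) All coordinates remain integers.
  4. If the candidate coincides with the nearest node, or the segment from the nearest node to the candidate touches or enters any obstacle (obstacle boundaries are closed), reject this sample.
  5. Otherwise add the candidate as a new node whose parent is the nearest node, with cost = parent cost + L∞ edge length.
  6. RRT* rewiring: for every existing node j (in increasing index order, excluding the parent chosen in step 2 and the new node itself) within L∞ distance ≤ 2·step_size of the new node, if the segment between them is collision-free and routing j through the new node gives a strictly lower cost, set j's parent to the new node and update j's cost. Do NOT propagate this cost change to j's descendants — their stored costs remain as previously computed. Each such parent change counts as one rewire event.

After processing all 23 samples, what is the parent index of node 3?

1. q=(9,14) nearest=0 d=12 new=(6,6) → add node 1 parent=0 cost=4
2. q=(13,9) nearest=1 d=7 new=(10,9) → blocked by [9,12]×[6,9], reject
3. q=(8,2) nearest=1 d=4 new=(8,2) → blocked by [7,9]×[0,5], reject
4. q=(11,14) nearest=1 d=8 new=(10,10) → blocked by [9,12]×[6,9], reject
5. q=(8,13) nearest=1 d=7 new=(8,10) → add node 2 parent=1 cost=8
6. q=(6,24) nearest=2 d=14 new=(6,14) → blocked by [4,7]×[10,15], reject
7. q=(14,10) nearest=2 d=6 new=(12,10) → add node 3 parent=2 cost=12
8. q=(5,22) nearest=2 d=12 new=(5,14) → blocked by [4,7]×[10,15], reject
9. q=(3,25) nearest=2 d=15 new=(4,14) → blocked by [4,7]×[10,15], reject
10. q=(12,15) nearest=2 d=5 new=(12,14) → blocked by [10,12]×[12,16], reject
11. q=(3,14) nearest=2 d=5 new=(4,14) → blocked by [4,7]×[10,15], reject
12. q=(0,28) nearest=2 d=18 new=(4,14) → blocked by [4,7]×[10,15], reject
13. q=(12,3) nearest=1 d=6 new=(10,3) → blocked by [7,9]×[0,5], reject
14. q=(3,1) nearest=0 d=1 new=(3,1) → add node 4 parent=0 cost=1
15. q=(0,22) nearest=2 d=12 new=(4,14) → blocked by [4,7]×[10,15], reject
16. q=(2,16) nearest=2 d=6 new=(4,14) → blocked by [4,7]×[10,15], reject
17. q=(1,1) nearest=0 d=1 new=(1,1) → add node 5 parent=0 cost=1
18. q=(3,15) nearest=2 d=5 new=(4,14) → blocked by [4,7]×[10,15], reject
19. q=(11,12) nearest=3 d=2 new=(11,12) → blocked by [10,12]×[12,16], reject
20. q=(6,9) nearest=2 d=2 new=(6,9) → add node 6 parent=2 cost=10
21. q=(11,25) nearest=2 d=15 new=(11,14) → blocked by [10,12]×[12,16], reject
22. q=(5,25) nearest=2 d=15 new=(5,14) → blocked by [4,7]×[10,15], reject
23. q=(6,20) nearest=2 d=10 new=(6,14) → blocked by [4,7]×[10,15], reject

Parent of node 3: 2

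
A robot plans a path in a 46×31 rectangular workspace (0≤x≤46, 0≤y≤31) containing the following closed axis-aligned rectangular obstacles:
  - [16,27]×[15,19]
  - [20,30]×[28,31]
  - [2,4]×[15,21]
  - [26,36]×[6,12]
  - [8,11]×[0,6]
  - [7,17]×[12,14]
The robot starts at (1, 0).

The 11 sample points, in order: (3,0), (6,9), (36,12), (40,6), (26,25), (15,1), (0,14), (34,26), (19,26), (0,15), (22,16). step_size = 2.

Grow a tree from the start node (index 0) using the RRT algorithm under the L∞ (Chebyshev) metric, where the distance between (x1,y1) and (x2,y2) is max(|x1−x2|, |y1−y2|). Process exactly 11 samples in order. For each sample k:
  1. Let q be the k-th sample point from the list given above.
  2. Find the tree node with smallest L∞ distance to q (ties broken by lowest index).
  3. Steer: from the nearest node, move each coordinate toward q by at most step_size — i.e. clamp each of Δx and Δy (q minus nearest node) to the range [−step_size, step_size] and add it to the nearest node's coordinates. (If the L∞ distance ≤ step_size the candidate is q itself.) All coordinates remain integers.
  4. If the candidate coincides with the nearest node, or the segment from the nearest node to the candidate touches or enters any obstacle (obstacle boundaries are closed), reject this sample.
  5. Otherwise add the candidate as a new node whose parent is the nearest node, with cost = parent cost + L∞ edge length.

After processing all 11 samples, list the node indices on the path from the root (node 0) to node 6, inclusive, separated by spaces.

Path: 0 1 3 4 5 6

1. q=(3,0) nearest=0 d=2 new=(3,0) → add node 1 parent=0 cost=2
2. q=(6,9) nearest=0 d=9 new=(3,2) → add node 2 parent=0 cost=2
3. q=(36,12) nearest=1 d=33 new=(5,2) → add node 3 parent=1 cost=4
4. q=(40,6) nearest=3 d=35 new=(7,4) → add node 4 parent=3 cost=6
5. q=(26,25) nearest=4 d=21 new=(9,6) → blocked by [8,11]×[0,6], reject
6. q=(15,1) nearest=4 d=8 new=(9,2) → blocked by [8,11]×[0,6], reject
7. q=(0,14) nearest=4 d=10 new=(5,6) → add node 5 parent=4 cost=8
8. q=(34,26) nearest=4 d=27 new=(9,6) → blocked by [8,11]×[0,6], reject
9. q=(19,26) nearest=5 d=20 new=(7,8) → add node 6 parent=5 cost=10
10. q=(0,15) nearest=6 d=7 new=(5,10) → add node 7 parent=6 cost=12
11. q=(22,16) nearest=4 d=15 new=(9,6) → blocked by [8,11]×[0,6], reject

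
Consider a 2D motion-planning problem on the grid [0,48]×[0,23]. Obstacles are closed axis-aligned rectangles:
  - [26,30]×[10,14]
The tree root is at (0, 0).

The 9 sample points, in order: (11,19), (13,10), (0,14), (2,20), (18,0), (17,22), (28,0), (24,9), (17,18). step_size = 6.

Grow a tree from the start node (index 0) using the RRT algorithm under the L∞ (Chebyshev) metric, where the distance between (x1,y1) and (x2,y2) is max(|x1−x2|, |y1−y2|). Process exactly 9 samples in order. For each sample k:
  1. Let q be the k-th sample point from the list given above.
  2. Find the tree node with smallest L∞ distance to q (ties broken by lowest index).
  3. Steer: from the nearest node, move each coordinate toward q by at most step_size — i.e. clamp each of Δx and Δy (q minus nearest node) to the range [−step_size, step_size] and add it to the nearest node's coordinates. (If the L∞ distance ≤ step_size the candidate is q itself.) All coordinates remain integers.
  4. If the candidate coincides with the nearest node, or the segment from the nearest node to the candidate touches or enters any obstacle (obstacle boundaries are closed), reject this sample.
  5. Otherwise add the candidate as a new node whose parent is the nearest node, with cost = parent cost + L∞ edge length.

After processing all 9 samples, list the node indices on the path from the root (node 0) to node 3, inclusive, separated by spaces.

1. q=(11,19) nearest=0 d=19 new=(6,6) → add node 1 parent=0 cost=6
2. q=(13,10) nearest=1 d=7 new=(12,10) → add node 2 parent=1 cost=12
3. q=(0,14) nearest=1 d=8 new=(0,12) → add node 3 parent=1 cost=12
4. q=(2,20) nearest=3 d=8 new=(2,18) → add node 4 parent=3 cost=18
5. q=(18,0) nearest=2 d=10 new=(18,4) → add node 5 parent=2 cost=18
6. q=(17,22) nearest=2 d=12 new=(17,16) → add node 6 parent=2 cost=18
7. q=(28,0) nearest=5 d=10 new=(24,0) → add node 7 parent=5 cost=24
8. q=(24,9) nearest=5 d=6 new=(24,9) → add node 8 parent=5 cost=24
9. q=(17,18) nearest=6 d=2 new=(17,18) → add node 9 parent=6 cost=20

Path: 0 1 3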